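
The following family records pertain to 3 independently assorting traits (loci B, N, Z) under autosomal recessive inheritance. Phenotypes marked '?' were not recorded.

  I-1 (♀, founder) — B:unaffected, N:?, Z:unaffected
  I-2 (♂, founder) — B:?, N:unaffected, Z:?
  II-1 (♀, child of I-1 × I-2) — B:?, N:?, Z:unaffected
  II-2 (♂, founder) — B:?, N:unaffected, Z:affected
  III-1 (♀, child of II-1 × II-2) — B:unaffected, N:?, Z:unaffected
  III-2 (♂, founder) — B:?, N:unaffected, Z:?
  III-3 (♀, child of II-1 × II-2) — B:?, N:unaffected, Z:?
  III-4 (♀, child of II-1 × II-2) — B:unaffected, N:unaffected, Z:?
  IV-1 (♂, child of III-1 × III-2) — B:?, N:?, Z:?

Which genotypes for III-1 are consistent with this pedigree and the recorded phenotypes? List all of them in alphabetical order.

B/I-1 un ·: BB|Bb
B/I-2 ? ·: BB|Bb|bb
B/II-1 ? I-1×I-2: BB|Bb|bb
B/II-2 ? ·: BB|Bb|bb
B/III-1 un II-1×II-2: BB|Bb
B/III-2 ? ·: BB|Bb|bb
B/III-3 ? II-1×II-2: BB|Bb|bb
B/III-4 un II-1×II-2: BB|Bb
B/IV-1 ? III-1×III-2: BB|Bb|bb
⇒ B over [I-1,I-2,II-1,II-2,III-1,III-2,III-3,III-4,IV-1]: 882 consistent
N/I-1 ? ·: NN|Nn|nn
N/I-2 un ·: NN|Nn
N/II-1 ? I-1×I-2: NN|Nn|nn
N/II-2 un ·: NN|Nn
N/III-1 ? II-1×II-2: NN|Nn|nn
N/III-2 un ·: NN|Nn
N/III-3 un II-1×II-2: NN|Nn
N/III-4 un II-1×II-2: NN|Nn
N/IV-1 ? III-1×III-2: NN|Nn|nn
⇒ N over [I-1,I-2,II-1,II-2,III-1,III-2,III-3,III-4,IV-1]: 546 consistent
Z/I-1 un ·: ZZ|Zz
Z/I-2 ? ·: ZZ|Zz|zz
Z/II-1 un I-1×I-2: ZZ|Zz
Z/II-2 aff ·: zz
Z/III-1 un II-1×II-2: Zz
Z/III-2 ? ·: ZZ|Zz|zz
Z/III-3 ? II-1×II-2: Zz|zz
Z/III-4 ? II-1×II-2: Zz|zz
Z/IV-1 ? III-1×III-2: ZZ|Zz|zz
⇒ Z over [I-1,I-2,II-1,II-2,III-1,III-2,III-3,III-4,IV-1]: 168 consistent

III-1 ∈ {BB NN Zz, BB Nn Zz, BB nn Zz, Bb NN Zz, Bb Nn Zz, Bb nn Zz}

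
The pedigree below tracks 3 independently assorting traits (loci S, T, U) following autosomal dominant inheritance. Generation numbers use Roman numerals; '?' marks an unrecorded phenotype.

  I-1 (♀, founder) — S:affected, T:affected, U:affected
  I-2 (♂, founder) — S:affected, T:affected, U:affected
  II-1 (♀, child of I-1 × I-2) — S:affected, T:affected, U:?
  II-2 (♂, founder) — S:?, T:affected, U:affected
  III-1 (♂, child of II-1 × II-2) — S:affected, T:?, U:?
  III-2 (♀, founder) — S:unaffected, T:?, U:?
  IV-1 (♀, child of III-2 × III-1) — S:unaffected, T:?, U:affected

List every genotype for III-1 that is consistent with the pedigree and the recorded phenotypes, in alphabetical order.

S/I-1 aff ·: Ss|SS
S/I-2 aff ·: Ss|SS
S/II-1 aff I-1×I-2: Ss|SS
S/II-2 ? ·: ss|Ss|SS
S/III-1 aff II-1×II-2: Ss
S/III-2 un ·: ss
S/IV-1 un III-2×III-1: ss
⇒ S over [I-1,I-2,II-1,II-2,III-1,III-2,IV-1]: 17 consistent
T/I-1 aff ·: Tt|TT
T/I-2 aff ·: Tt|TT
T/II-1 aff I-1×I-2: Tt|TT
T/II-2 aff ·: Tt|TT
T/III-1 ? II-1×II-2: tt|Tt|TT
T/III-2 ? ·: tt|Tt|TT
T/IV-1 ? III-2×III-1: tt|Tt|TT
⇒ T over [I-1,I-2,II-1,II-2,III-1,III-2,IV-1]: 138 consistent
U/I-1 aff ·: Uu|UU
U/I-2 aff ·: Uu|UU
U/II-1 ? I-1×I-2: uu|Uu|UU
U/II-2 aff ·: Uu|UU
U/III-1 ? II-1×II-2: uu|Uu|UU
U/III-2 ? ·: uu|Uu|UU
U/IV-1 aff III-2×III-1: Uu|UU
⇒ U over [I-1,I-2,II-1,II-2,III-1,III-2,IV-1]: 124 consistent

III-1 ∈ {Ss TT UU, Ss TT Uu, Ss TT uu, Ss Tt UU, Ss Tt Uu, Ss Tt uu, Ss tt UU, Ss tt Uu, Ss tt uu}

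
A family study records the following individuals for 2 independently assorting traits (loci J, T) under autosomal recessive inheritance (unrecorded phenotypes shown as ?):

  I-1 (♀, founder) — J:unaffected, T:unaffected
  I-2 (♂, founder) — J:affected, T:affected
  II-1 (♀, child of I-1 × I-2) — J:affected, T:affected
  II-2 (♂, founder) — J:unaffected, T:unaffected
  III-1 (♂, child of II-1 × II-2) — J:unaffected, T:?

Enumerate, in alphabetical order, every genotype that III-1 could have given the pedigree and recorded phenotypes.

J/I-1 un ·: Jj
J/I-2 aff ·: jj
J/II-1 aff I-1×I-2: jj
J/II-2 un ·: JJ|Jj
J/III-1 un II-1×II-2: Jj
⇒ J over [I-1,I-2,II-1,II-2,III-1]: 2 consistent
T/I-1 un ·: Tt
T/I-2 aff ·: tt
T/II-1 aff I-1×I-2: tt
T/II-2 un ·: TT|Tt
T/III-1 ? II-1×II-2: Tt|tt
⇒ T over [I-1,I-2,II-1,II-2,III-1]: 3 consistent

III-1 ∈ {Jj Tt, Jj tt}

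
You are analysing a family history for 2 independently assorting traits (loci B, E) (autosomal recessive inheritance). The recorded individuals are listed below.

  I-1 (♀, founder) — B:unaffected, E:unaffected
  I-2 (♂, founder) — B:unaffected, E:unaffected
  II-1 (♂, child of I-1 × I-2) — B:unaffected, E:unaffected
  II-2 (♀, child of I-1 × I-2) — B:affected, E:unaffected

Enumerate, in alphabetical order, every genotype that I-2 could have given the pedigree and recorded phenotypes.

B/I-1 un ·: Bb
B/I-2 un ·: Bb
B/II-1 un I-1×I-2: BB|Bb
B/II-2 aff I-1×I-2: bb
⇒ B over [I-1,I-2,II-1,II-2]: 2 consistent
E/I-1 un ·: EE|Ee
E/I-2 un ·: EE|Ee
E/II-1 un I-1×I-2: EE|Ee
E/II-2 un I-1×I-2: EE|Ee
⇒ E over [I-1,I-2,II-1,II-2]: 13 consistent

I-2 ∈ {Bb EE, Bb Ee}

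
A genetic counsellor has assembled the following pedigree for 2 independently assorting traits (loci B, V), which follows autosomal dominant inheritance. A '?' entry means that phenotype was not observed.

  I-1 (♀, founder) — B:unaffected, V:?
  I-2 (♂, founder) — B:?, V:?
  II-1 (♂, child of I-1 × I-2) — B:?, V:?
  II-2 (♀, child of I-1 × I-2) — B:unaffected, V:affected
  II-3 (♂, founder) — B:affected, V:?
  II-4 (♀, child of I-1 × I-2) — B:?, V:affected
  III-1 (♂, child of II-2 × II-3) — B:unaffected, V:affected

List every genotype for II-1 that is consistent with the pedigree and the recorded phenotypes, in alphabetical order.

B/I-1 un ·: bb
B/I-2 ? ·: bb|Bb
B/II-1 ? I-1×I-2: bb|Bb
B/II-2 un I-1×I-2: bb
B/II-3 aff ·: Bb
B/II-4 ? I-1×I-2: bb|Bb
B/III-1 un II-2×II-3: bb
⇒ B over [I-1,I-2,II-1,II-2,II-3,II-4,III-1]: 5 consistent
V/I-1 ? ·: vv|Vv|VV
V/I-2 ? ·: vv|Vv|VV
V/II-1 ? I-1×I-2: vv|Vv|VV
V/II-2 aff I-1×I-2: Vv|VV
V/II-3 ? ·: vv|Vv|VV
V/II-4 aff I-1×I-2: Vv|VV
V/III-1 aff II-2×II-3: Vv|VV
⇒ V over [I-1,I-2,II-1,II-2,II-3,II-4,III-1]: 160 consistent

II-1 ∈ {Bb VV, Bb Vv, Bb vv, bb VV, bb Vv, bb vv}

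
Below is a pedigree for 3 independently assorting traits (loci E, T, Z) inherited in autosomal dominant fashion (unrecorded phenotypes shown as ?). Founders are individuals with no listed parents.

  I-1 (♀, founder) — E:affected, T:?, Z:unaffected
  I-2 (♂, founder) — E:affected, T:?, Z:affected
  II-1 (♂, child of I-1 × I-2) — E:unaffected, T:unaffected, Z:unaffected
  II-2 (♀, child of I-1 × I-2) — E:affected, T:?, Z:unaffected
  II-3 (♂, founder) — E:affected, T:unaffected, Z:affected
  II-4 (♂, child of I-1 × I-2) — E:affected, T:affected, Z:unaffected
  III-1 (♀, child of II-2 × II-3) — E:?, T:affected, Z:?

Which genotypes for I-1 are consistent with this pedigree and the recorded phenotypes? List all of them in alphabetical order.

E/I-1 aff ·: Ee
E/I-2 aff ·: Ee
E/II-1 un I-1×I-2: ee
E/II-2 aff I-1×I-2: Ee|EE
E/II-3 aff ·: Ee|EE
E/II-4 aff I-1×I-2: Ee|EE
E/III-1 ? II-2×II-3: ee|Ee|EE
⇒ E over [I-1,I-2,II-1,II-2,II-3,II-4,III-1]: 16 consistent
T/I-1 ? ·: tt|Tt
T/I-2 ? ·: tt|Tt
T/II-1 un I-1×I-2: tt
T/II-2 ? I-1×I-2: Tt|TT
T/II-3 un ·: tt
T/II-4 aff I-1×I-2: Tt|TT
T/III-1 aff II-2×II-3: Tt
⇒ T over [I-1,I-2,II-1,II-2,II-3,II-4,III-1]: 6 consistent
Z/I-1 un ·: zz
Z/I-2 aff ·: Zz
Z/II-1 un I-1×I-2: zz
Z/II-2 un I-1×I-2: zz
Z/II-3 aff ·: Zz|ZZ
Z/II-4 un I-1×I-2: zz
Z/III-1 ? II-2×II-3: zz|Zz
⇒ Z over [I-1,I-2,II-1,II-2,II-3,II-4,III-1]: 3 consistent

I-1 ∈ {Ee Tt zz, Ee tt zz}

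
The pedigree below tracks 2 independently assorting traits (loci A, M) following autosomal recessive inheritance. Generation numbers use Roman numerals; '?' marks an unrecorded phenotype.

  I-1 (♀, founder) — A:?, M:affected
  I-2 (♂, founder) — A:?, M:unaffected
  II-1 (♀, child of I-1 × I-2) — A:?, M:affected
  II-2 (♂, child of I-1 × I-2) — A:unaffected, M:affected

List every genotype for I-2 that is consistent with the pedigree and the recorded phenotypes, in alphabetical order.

A/I-1 ? ·: AA|Aa|aa
A/I-2 ? ·: AA|Aa|aa
A/II-1 ? I-1×I-2: AA|Aa|aa
A/II-2 un I-1×I-2: AA|Aa
⇒ A over [I-1,I-2,II-1,II-2]: 21 consistent
M/I-1 aff ·: mm
M/I-2 un ·: Mm
M/II-1 aff I-1×I-2: mm
M/II-2 aff I-1×I-2: mm
⇒ M over [I-1,I-2,II-1,II-2]: 1 consistent

I-2 ∈ {AA Mm, Aa Mm, aa Mm}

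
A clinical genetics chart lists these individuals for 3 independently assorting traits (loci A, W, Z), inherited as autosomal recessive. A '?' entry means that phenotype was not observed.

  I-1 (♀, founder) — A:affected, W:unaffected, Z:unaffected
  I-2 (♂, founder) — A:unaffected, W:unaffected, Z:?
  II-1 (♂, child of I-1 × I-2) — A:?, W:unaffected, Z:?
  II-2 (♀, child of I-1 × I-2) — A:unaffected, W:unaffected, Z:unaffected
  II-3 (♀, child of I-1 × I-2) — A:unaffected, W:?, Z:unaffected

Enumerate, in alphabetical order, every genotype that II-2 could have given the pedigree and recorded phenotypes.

II-2 ∈ {Aa WW ZZ, Aa WW Zz, Aa Ww ZZ, Aa Ww Zz}

A/I-1 aff ·: aa
A/I-2 un ·: AA|Aa
A/II-1 ? I-1×I-2: Aa|aa
A/II-2 un I-1×I-2: Aa
A/II-3 un I-1×I-2: Aa
⇒ A over [I-1,I-2,II-1,II-2,II-3]: 3 consistent
W/I-1 un ·: WW|Ww
W/I-2 un ·: WW|Ww
W/II-1 un I-1×I-2: WW|Ww
W/II-2 un I-1×I-2: WW|Ww
W/II-3 ? I-1×I-2: WW|Ww|ww
⇒ W over [I-1,I-2,II-1,II-2,II-3]: 29 consistent
Z/I-1 un ·: ZZ|Zz
Z/I-2 ? ·: ZZ|Zz|zz
Z/II-1 ? I-1×I-2: ZZ|Zz|zz
Z/II-2 un I-1×I-2: ZZ|Zz
Z/II-3 un I-1×I-2: ZZ|Zz
⇒ Z over [I-1,I-2,II-1,II-2,II-3]: 32 consistent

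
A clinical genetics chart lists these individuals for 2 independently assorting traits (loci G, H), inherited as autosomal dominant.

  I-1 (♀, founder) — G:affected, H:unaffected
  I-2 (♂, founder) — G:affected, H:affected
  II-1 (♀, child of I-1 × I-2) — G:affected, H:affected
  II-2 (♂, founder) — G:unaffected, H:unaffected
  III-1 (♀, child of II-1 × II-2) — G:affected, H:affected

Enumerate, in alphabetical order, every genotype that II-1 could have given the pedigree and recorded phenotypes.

G/I-1 aff ·: Gg|GG
G/I-2 aff ·: Gg|GG
G/II-1 aff I-1×I-2: Gg|GG
G/II-2 un ·: gg
G/III-1 aff II-1×II-2: Gg
⇒ G over [I-1,I-2,II-1,II-2,III-1]: 7 consistent
H/I-1 un ·: hh
H/I-2 aff ·: Hh|HH
H/II-1 aff I-1×I-2: Hh
H/II-2 un ·: hh
H/III-1 aff II-1×II-2: Hh
⇒ H over [I-1,I-2,II-1,II-2,III-1]: 2 consistent

II-1 ∈ {GG Hh, Gg Hh}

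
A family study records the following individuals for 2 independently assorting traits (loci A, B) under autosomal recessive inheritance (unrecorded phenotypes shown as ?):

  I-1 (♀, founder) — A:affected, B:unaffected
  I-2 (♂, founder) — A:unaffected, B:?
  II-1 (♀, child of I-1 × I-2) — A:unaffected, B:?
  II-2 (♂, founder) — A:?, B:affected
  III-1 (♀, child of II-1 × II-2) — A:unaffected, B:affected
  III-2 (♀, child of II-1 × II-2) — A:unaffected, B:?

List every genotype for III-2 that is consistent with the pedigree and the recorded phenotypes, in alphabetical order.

III-2 ∈ {AA Bb, AA bb, Aa Bb, Aa bb}

A/I-1 aff ·: aa
A/I-2 un ·: AA|Aa
A/II-1 un I-1×I-2: Aa
A/II-2 ? ·: AA|Aa|aa
A/III-1 un II-1×II-2: AA|Aa
A/III-2 un II-1×II-2: AA|Aa
⇒ A over [I-1,I-2,II-1,II-2,III-1,III-2]: 18 consistent
B/I-1 un ·: BB|Bb
B/I-2 ? ·: BB|Bb|bb
B/II-1 ? I-1×I-2: Bb|bb
B/II-2 aff ·: bb
B/III-1 aff II-1×II-2: bb
B/III-2 ? II-1×II-2: Bb|bb
⇒ B over [I-1,I-2,II-1,II-2,III-1,III-2]: 12 consistent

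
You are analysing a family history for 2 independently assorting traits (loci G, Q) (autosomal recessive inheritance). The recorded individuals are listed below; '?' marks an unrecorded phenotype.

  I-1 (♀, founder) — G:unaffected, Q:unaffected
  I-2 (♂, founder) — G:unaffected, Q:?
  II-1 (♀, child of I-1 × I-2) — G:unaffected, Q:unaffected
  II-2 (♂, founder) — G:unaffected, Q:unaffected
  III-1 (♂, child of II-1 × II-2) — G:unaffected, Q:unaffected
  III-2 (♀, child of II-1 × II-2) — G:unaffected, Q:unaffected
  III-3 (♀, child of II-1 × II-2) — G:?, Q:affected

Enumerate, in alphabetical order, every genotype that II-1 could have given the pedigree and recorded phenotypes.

II-1 ∈ {GG Qq, Gg Qq}

G/I-1 un ·: GG|Gg
G/I-2 un ·: GG|Gg
G/II-1 un I-1×I-2: GG|Gg
G/II-2 un ·: GG|Gg
G/III-1 un II-1×II-2: GG|Gg
G/III-2 un II-1×II-2: GG|Gg
G/III-3 ? II-1×II-2: GG|Gg|gg
⇒ G over [I-1,I-2,II-1,II-2,III-1,III-2,III-3]: 96 consistent
Q/I-1 un ·: QQ|Qq
Q/I-2 ? ·: QQ|Qq|qq
Q/II-1 un I-1×I-2: Qq
Q/II-2 un ·: Qq
Q/III-1 un II-1×II-2: QQ|Qq
Q/III-2 un II-1×II-2: QQ|Qq
Q/III-3 aff II-1×II-2: qq
⇒ Q over [I-1,I-2,II-1,II-2,III-1,III-2,III-3]: 20 consistent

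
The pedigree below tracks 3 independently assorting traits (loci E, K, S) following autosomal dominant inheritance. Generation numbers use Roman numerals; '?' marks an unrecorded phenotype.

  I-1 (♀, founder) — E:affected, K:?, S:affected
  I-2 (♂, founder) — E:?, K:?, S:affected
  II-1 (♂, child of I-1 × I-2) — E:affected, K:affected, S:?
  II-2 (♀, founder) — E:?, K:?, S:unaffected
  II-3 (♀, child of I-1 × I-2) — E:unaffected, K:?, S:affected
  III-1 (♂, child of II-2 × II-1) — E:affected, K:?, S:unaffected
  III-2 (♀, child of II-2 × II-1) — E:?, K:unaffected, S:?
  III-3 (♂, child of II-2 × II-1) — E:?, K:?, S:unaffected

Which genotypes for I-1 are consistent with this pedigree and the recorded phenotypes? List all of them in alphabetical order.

I-1 ∈ {Ee KK SS, Ee KK Ss, Ee Kk SS, Ee Kk Ss, Ee kk SS, Ee kk Ss}

E/I-1 aff ·: Ee
E/I-2 ? ·: ee|Ee
E/II-1 aff I-1×I-2: Ee|EE
E/II-2 ? ·: ee|Ee|EE
E/II-3 un I-1×I-2: ee
E/III-1 aff II-2×II-1: Ee|EE
E/III-2 ? II-2×II-1: ee|Ee|EE
E/III-3 ? II-2×II-1: ee|Ee|EE
⇒ E over [I-1,I-2,II-1,II-2,II-3,III-1,III-2,III-3]: 70 consistent
K/I-1 ? ·: kk|Kk|KK
K/I-2 ? ·: kk|Kk|KK
K/II-1 aff I-1×I-2: Kk
K/II-2 ? ·: kk|Kk
K/II-3 ? I-1×I-2: kk|Kk|KK
K/III-1 ? II-2×II-1: kk|Kk|KK
K/III-2 un II-2×II-1: kk
K/III-3 ? II-2×II-1: kk|Kk|KK
⇒ K over [I-1,I-2,II-1,II-2,II-3,III-1,III-2,III-3]: 169 consistent
S/I-1 aff ·: Ss|SS
S/I-2 aff ·: Ss|SS
S/II-1 ? I-1×I-2: ss|Ss
S/II-2 un ·: ss
S/II-3 aff I-1×I-2: Ss|SS
S/III-1 un II-2×II-1: ss
S/III-2 ? II-2×II-1: ss|Ss
S/III-3 un II-2×II-1: ss
⇒ S over [I-1,I-2,II-1,II-2,II-3,III-1,III-2,III-3]: 14 consistent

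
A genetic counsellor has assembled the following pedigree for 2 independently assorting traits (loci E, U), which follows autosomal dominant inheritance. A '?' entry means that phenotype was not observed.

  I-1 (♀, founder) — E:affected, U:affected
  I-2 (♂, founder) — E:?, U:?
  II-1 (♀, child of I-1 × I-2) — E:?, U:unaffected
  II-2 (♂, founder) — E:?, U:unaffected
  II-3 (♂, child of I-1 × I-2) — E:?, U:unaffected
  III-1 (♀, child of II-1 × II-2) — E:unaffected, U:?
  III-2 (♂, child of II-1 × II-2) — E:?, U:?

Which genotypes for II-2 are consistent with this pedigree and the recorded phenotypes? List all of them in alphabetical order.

E/I-1 aff ·: Ee|EE
E/I-2 ? ·: ee|Ee|EE
E/II-1 ? I-1×I-2: ee|Ee
E/II-2 ? ·: ee|Ee
E/II-3 ? I-1×I-2: ee|Ee|EE
E/III-1 un II-1×II-2: ee
E/III-2 ? II-1×II-2: ee|Ee|EE
⇒ E over [I-1,I-2,II-1,II-2,II-3,III-1,III-2]: 65 consistent
U/I-1 aff ·: Uu
U/I-2 ? ·: uu|Uu
U/II-1 un I-1×I-2: uu
U/II-2 un ·: uu
U/II-3 un I-1×I-2: uu
U/III-1 ? II-1×II-2: uu
U/III-2 ? II-1×II-2: uu
⇒ U over [I-1,I-2,II-1,II-2,II-3,III-1,III-2]: 2 consistent

II-2 ∈ {Ee uu, ee uu}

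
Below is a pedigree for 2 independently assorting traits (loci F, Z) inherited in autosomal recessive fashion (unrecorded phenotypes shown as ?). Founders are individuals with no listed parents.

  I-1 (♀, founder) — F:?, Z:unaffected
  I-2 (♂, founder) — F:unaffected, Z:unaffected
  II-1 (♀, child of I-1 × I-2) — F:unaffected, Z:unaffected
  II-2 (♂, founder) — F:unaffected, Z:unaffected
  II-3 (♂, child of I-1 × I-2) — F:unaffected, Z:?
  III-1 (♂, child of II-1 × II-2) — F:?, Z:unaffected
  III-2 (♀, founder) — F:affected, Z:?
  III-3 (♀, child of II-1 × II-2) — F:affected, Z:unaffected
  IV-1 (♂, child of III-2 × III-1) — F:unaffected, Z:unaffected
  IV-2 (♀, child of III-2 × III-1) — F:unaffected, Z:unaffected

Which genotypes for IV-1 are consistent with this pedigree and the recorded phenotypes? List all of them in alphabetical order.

F/I-1 ? ·: FF|Ff|ff
F/I-2 un ·: FF|Ff
F/II-1 un I-1×I-2: Ff
F/II-2 un ·: Ff
F/II-3 un I-1×I-2: FF|Ff
F/III-1 ? II-1×II-2: FF|Ff
F/III-2 aff ·: ff
F/III-3 aff II-1×II-2: ff
F/IV-1 un III-2×III-1: Ff
F/IV-2 un III-2×III-1: Ff
⇒ F over [I-1,I-2,II-1,II-2,II-3,III-1,III-2,III-3,IV-1,IV-2]: 16 consistent
Z/I-1 un ·: ZZ|Zz
Z/I-2 un ·: ZZ|Zz
Z/II-1 un I-1×I-2: ZZ|Zz
Z/II-2 un ·: ZZ|Zz
Z/II-3 ? I-1×I-2: ZZ|Zz|zz
Z/III-1 un II-1×II-2: ZZ|Zz
Z/III-2 ? ·: ZZ|Zz|zz
Z/III-3 un II-1×II-2: ZZ|Zz
Z/IV-1 un III-2×III-1: ZZ|Zz
Z/IV-2 un III-2×III-1: ZZ|Zz
⇒ Z over [I-1,I-2,II-1,II-2,II-3,III-1,III-2,III-3,IV-1,IV-2]: 708 consistent

IV-1 ∈ {Ff ZZ, Ff Zz}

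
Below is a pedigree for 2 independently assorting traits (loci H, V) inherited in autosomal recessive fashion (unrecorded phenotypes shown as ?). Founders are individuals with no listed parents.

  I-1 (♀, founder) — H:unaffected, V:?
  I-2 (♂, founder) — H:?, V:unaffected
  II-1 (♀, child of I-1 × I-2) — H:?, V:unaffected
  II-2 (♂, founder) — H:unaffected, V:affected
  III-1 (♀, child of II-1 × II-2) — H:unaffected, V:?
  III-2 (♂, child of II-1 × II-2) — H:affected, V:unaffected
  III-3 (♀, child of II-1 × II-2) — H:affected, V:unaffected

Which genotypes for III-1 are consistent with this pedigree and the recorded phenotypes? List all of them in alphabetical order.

H/I-1 un ·: HH|Hh
H/I-2 ? ·: HH|Hh|hh
H/II-1 ? I-1×I-2: Hh|hh
H/II-2 un ·: Hh
H/III-1 un II-1×II-2: HH|Hh
H/III-2 aff II-1×II-2: hh
H/III-3 aff II-1×II-2: hh
⇒ H over [I-1,I-2,II-1,II-2,III-1,III-2,III-3]: 12 consistent
V/I-1 ? ·: VV|Vv|vv
V/I-2 un ·: VV|Vv
V/II-1 un I-1×I-2: VV|Vv
V/II-2 aff ·: vv
V/III-1 ? II-1×II-2: Vv|vv
V/III-2 un II-1×II-2: Vv
V/III-3 un II-1×II-2: Vv
⇒ V over [I-1,I-2,II-1,II-2,III-1,III-2,III-3]: 14 consistent

III-1 ∈ {HH Vv, HH vv, Hh Vv, Hh vv}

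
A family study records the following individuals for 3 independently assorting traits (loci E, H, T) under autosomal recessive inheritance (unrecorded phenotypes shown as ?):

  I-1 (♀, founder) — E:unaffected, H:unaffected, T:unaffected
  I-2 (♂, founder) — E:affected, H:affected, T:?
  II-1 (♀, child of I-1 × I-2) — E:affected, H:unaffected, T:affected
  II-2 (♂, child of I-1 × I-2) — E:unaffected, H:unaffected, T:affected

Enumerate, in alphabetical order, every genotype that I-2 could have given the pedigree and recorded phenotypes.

E/I-1 un ·: Ee
E/I-2 aff ·: ee
E/II-1 aff I-1×I-2: ee
E/II-2 un I-1×I-2: Ee
⇒ E over [I-1,I-2,II-1,II-2]: 1 consistent
H/I-1 un ·: HH|Hh
H/I-2 aff ·: hh
H/II-1 un I-1×I-2: Hh
H/II-2 un I-1×I-2: Hh
⇒ H over [I-1,I-2,II-1,II-2]: 2 consistent
T/I-1 un ·: Tt
T/I-2 ? ·: Tt|tt
T/II-1 aff I-1×I-2: tt
T/II-2 aff I-1×I-2: tt
⇒ T over [I-1,I-2,II-1,II-2]: 2 consistent

I-2 ∈ {ee hh Tt, ee hh tt}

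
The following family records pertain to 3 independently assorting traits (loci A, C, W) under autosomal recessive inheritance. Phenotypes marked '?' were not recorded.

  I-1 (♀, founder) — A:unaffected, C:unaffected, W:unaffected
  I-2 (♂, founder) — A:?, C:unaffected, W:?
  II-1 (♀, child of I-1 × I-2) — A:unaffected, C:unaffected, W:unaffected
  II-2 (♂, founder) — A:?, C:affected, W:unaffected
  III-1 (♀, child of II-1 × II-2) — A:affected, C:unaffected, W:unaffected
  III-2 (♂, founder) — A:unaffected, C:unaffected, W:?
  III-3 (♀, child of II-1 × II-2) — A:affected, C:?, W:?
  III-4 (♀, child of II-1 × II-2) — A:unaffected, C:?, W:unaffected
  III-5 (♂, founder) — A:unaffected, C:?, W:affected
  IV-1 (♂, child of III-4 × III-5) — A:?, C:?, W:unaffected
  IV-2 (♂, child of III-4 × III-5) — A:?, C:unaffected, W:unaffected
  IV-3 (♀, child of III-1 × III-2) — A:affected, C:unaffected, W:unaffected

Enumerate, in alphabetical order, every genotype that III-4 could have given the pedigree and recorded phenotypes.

III-4 ∈ {AA Cc WW, AA Cc Ww, AA cc WW, AA cc Ww, Aa Cc WW, Aa Cc Ww, Aa cc WW, Aa cc Ww}

A/I-1 un ·: AA|Aa
A/I-2 ? ·: AA|Aa|aa
A/II-1 un I-1×I-2: Aa
A/II-2 ? ·: Aa|aa
A/III-1 aff II-1×II-2: aa
A/III-2 un ·: Aa
A/III-3 aff II-1×II-2: aa
A/III-4 un II-1×II-2: AA|Aa
A/III-5 un ·: AA|Aa
A/IV-1 ? III-4×III-5: AA|Aa|aa
A/IV-2 ? III-4×III-5: AA|Aa|aa
A/IV-3 aff III-1×III-2: aa
⇒ A over [I-1,I-2,II-1,II-2,III-1,III-2,III-3,III-4,III-5,IV-1,IV-2,IV-3]: 155 consistent
C/I-1 un ·: CC|Cc
C/I-2 un ·: CC|Cc
C/II-1 un I-1×I-2: CC|Cc
C/II-2 aff ·: cc
C/III-1 un II-1×II-2: Cc
C/III-2 un ·: CC|Cc
C/III-3 ? II-1×II-2: Cc|cc
C/III-4 ? II-1×II-2: Cc|cc
C/III-5 ? ·: CC|Cc|cc
C/IV-1 ? III-4×III-5: CC|Cc|cc
C/IV-2 un III-4×III-5: CC|Cc
C/IV-3 un III-1×III-2: CC|Cc
⇒ C over [I-1,I-2,II-1,II-2,III-1,III-2,III-3,III-4,III-5,IV-1,IV-2,IV-3]: 552 consistent
W/I-1 un ·: WW|Ww
W/I-2 ? ·: WW|Ww|ww
W/II-1 un I-1×I-2: WW|Ww
W/II-2 un ·: WW|Ww
W/III-1 un II-1×II-2: WW|Ww
W/III-2 ? ·: WW|Ww|ww
W/III-3 ? II-1×II-2: WW|Ww|ww
W/III-4 un II-1×II-2: WW|Ww
W/III-5 aff ·: ww
W/IV-1 un III-4×III-5: Ww
W/IV-2 un III-4×III-5: Ww
W/IV-3 un III-1×III-2: WW|Ww
⇒ W over [I-1,I-2,II-1,II-2,III-1,III-2,III-3,III-4,III-5,IV-1,IV-2,IV-3]: 610 consistent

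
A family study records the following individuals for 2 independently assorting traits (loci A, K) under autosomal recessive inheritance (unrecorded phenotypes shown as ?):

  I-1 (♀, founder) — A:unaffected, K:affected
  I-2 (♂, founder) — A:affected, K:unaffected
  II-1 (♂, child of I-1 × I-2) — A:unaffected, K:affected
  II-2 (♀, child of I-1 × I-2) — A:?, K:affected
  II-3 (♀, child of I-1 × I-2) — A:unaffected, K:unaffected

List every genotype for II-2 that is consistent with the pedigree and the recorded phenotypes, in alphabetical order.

A/I-1 un ·: AA|Aa
A/I-2 aff ·: aa
A/II-1 un I-1×I-2: Aa
A/II-2 ? I-1×I-2: Aa|aa
A/II-3 un I-1×I-2: Aa
⇒ A over [I-1,I-2,II-1,II-2,II-3]: 3 consistent
K/I-1 aff ·: kk
K/I-2 un ·: Kk
K/II-1 aff I-1×I-2: kk
K/II-2 aff I-1×I-2: kk
K/II-3 un I-1×I-2: Kk
⇒ K over [I-1,I-2,II-1,II-2,II-3]: 1 consistent

II-2 ∈ {Aa kk, aa kk}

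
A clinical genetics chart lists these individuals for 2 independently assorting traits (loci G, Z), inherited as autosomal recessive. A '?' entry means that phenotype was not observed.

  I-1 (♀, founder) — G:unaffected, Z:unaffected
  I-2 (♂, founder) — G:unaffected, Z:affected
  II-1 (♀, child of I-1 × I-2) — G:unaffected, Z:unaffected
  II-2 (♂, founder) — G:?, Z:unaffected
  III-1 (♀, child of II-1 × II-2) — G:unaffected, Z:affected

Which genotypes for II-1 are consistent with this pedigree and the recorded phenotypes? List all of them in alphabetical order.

II-1 ∈ {GG Zz, Gg Zz}

G/I-1 un ·: GG|Gg
G/I-2 un ·: GG|Gg
G/II-1 un I-1×I-2: GG|Gg
G/II-2 ? ·: GG|Gg|gg
G/III-1 un II-1×II-2: GG|Gg
⇒ G over [I-1,I-2,II-1,II-2,III-1]: 31 consistent
Z/I-1 un ·: ZZ|Zz
Z/I-2 aff ·: zz
Z/II-1 un I-1×I-2: Zz
Z/II-2 un ·: Zz
Z/III-1 aff II-1×II-2: zz
⇒ Z over [I-1,I-2,II-1,II-2,III-1]: 2 consistent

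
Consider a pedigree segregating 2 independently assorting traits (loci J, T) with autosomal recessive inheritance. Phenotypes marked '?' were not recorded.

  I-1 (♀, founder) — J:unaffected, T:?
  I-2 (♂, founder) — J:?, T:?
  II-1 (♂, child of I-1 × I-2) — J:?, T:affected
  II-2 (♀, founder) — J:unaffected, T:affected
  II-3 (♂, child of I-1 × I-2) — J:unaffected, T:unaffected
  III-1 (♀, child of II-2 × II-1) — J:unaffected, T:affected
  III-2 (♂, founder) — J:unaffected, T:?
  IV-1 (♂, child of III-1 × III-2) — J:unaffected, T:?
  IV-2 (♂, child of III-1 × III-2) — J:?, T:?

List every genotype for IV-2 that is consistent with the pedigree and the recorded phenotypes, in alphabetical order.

IV-2 ∈ {JJ Tt, JJ tt, Jj Tt, Jj tt, jj Tt, jj tt}

J/I-1 un ·: JJ|Jj
J/I-2 ? ·: JJ|Jj|jj
J/II-1 ? I-1×I-2: JJ|Jj|jj
J/II-2 un ·: JJ|Jj
J/II-3 un I-1×I-2: JJ|Jj
J/III-1 un II-2×II-1: JJ|Jj
J/III-2 un ·: JJ|Jj
J/IV-1 un III-1×III-2: JJ|Jj
J/IV-2 ? III-1×III-2: JJ|Jj|jj
⇒ J over [I-1,I-2,II-1,II-2,II-3,III-1,III-2,IV-1,IV-2]: 440 consistent
T/I-1 ? ·: Tt|tt
T/I-2 ? ·: Tt|tt
T/II-1 aff I-1×I-2: tt
T/II-2 aff ·: tt
T/II-3 un I-1×I-2: TT|Tt
T/III-1 aff II-2×II-1: tt
T/III-2 ? ·: TT|Tt|tt
T/IV-1 ? III-1×III-2: Tt|tt
T/IV-2 ? III-1×III-2: Tt|tt
⇒ T over [I-1,I-2,II-1,II-2,II-3,III-1,III-2,IV-1,IV-2]: 24 consistent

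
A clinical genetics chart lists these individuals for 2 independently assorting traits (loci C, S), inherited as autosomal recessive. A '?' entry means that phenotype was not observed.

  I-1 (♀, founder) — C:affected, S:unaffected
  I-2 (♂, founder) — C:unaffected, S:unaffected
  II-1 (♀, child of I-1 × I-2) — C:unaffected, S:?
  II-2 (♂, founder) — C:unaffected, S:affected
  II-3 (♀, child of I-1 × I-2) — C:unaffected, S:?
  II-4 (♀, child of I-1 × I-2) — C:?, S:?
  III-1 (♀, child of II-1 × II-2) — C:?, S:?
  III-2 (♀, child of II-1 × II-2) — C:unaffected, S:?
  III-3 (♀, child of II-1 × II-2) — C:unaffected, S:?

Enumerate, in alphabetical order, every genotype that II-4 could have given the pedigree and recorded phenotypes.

II-4 ∈ {Cc SS, Cc Ss, Cc ss, cc SS, cc Ss, cc ss}

C/I-1 aff ·: cc
C/I-2 un ·: CC|Cc
C/II-1 un I-1×I-2: Cc
C/II-2 un ·: CC|Cc
C/II-3 un I-1×I-2: Cc
C/II-4 ? I-1×I-2: Cc|cc
C/III-1 ? II-1×II-2: CC|Cc|cc
C/III-2 un II-1×II-2: CC|Cc
C/III-3 un II-1×II-2: CC|Cc
⇒ C over [I-1,I-2,II-1,II-2,II-3,II-4,III-1,III-2,III-3]: 60 consistent
S/I-1 un ·: SS|Ss
S/I-2 un ·: SS|Ss
S/II-1 ? I-1×I-2: SS|Ss|ss
S/II-2 aff ·: ss
S/II-3 ? I-1×I-2: SS|Ss|ss
S/II-4 ? I-1×I-2: SS|Ss|ss
S/III-1 ? II-1×II-2: Ss|ss
S/III-2 ? II-1×II-2: Ss|ss
S/III-3 ? II-1×II-2: Ss|ss
⇒ S over [I-1,I-2,II-1,II-2,II-3,II-4,III-1,III-2,III-3]: 163 consistent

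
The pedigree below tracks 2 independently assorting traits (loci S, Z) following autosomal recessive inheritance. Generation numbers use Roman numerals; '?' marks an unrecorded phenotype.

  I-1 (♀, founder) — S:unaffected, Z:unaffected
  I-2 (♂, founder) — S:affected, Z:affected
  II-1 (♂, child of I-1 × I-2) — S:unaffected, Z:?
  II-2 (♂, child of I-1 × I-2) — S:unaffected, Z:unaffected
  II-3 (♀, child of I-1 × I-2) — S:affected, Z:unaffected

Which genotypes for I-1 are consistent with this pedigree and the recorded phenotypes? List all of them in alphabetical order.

I-1 ∈ {Ss ZZ, Ss Zz}

S/I-1 un ·: Ss
S/I-2 aff ·: ss
S/II-1 un I-1×I-2: Ss
S/II-2 un I-1×I-2: Ss
S/II-3 aff I-1×I-2: ss
⇒ S over [I-1,I-2,II-1,II-2,II-3]: 1 consistent
Z/I-1 un ·: ZZ|Zz
Z/I-2 aff ·: zz
Z/II-1 ? I-1×I-2: Zz|zz
Z/II-2 un I-1×I-2: Zz
Z/II-3 un I-1×I-2: Zz
⇒ Z over [I-1,I-2,II-1,II-2,II-3]: 3 consistent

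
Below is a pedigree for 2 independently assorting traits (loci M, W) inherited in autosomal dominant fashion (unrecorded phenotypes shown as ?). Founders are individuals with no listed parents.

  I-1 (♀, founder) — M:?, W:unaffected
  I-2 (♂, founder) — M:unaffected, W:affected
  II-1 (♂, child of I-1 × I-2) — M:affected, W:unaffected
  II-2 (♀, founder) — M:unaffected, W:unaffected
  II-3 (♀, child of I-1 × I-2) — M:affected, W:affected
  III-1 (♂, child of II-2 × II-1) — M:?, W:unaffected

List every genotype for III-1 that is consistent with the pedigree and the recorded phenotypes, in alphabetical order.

M/I-1 ? ·: Mm|MM
M/I-2 un ·: mm
M/II-1 aff I-1×I-2: Mm
M/II-2 un ·: mm
M/II-3 aff I-1×I-2: Mm
M/III-1 ? II-2×II-1: mm|Mm
⇒ M over [I-1,I-2,II-1,II-2,II-3,III-1]: 4 consistent
W/I-1 un ·: ww
W/I-2 aff ·: Ww
W/II-1 un I-1×I-2: ww
W/II-2 un ·: ww
W/II-3 aff I-1×I-2: Ww
W/III-1 un II-2×II-1: ww
⇒ W over [I-1,I-2,II-1,II-2,II-3,III-1]: 1 consistent

III-1 ∈ {Mm ww, mm ww}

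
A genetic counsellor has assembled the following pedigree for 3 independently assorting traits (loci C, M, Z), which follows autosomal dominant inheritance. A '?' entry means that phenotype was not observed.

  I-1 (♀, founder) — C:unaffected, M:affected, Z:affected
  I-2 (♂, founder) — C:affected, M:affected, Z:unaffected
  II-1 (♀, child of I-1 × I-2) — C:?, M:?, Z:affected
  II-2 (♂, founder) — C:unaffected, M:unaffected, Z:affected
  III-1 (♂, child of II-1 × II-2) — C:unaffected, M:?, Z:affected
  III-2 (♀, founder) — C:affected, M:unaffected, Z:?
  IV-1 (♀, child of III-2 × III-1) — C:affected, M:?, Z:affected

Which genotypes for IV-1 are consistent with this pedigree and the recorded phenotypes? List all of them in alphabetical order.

IV-1 ∈ {Cc Mm ZZ, Cc Mm Zz, Cc mm ZZ, Cc mm Zz}

C/I-1 un ·: cc
C/I-2 aff ·: Cc|CC
C/II-1 ? I-1×I-2: cc|Cc
C/II-2 un ·: cc
C/III-1 un II-1×II-2: cc
C/III-2 aff ·: Cc|CC
C/IV-1 aff III-2×III-1: Cc
⇒ C over [I-1,I-2,II-1,II-2,III-1,III-2,IV-1]: 6 consistent
M/I-1 aff ·: Mm|MM
M/I-2 aff ·: Mm|MM
M/II-1 ? I-1×I-2: mm|Mm|MM
M/II-2 un ·: mm
M/III-1 ? II-1×II-2: mm|Mm
M/III-2 un ·: mm
M/IV-1 ? III-2×III-1: mm|Mm
⇒ M over [I-1,I-2,II-1,II-2,III-1,III-2,IV-1]: 18 consistent
Z/I-1 aff ·: Zz|ZZ
Z/I-2 un ·: zz
Z/II-1 aff I-1×I-2: Zz
Z/II-2 aff ·: Zz|ZZ
Z/III-1 aff II-1×II-2: Zz|ZZ
Z/III-2 ? ·: zz|Zz|ZZ
Z/IV-1 aff III-2×III-1: Zz|ZZ
⇒ Z over [I-1,I-2,II-1,II-2,III-1,III-2,IV-1]: 36 consistent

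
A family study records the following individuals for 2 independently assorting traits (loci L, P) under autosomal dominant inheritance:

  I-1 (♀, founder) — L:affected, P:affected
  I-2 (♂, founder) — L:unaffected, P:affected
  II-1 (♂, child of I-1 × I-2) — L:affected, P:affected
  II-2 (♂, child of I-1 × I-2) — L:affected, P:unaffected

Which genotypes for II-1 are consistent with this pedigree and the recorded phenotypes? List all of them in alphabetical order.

L/I-1 aff ·: Ll|LL
L/I-2 un ·: ll
L/II-1 aff I-1×I-2: Ll
L/II-2 aff I-1×I-2: Ll
⇒ L over [I-1,I-2,II-1,II-2]: 2 consistent
P/I-1 aff ·: Pp
P/I-2 aff ·: Pp
P/II-1 aff I-1×I-2: Pp|PP
P/II-2 un I-1×I-2: pp
⇒ P over [I-1,I-2,II-1,II-2]: 2 consistent

II-1 ∈ {Ll PP, Ll Pp}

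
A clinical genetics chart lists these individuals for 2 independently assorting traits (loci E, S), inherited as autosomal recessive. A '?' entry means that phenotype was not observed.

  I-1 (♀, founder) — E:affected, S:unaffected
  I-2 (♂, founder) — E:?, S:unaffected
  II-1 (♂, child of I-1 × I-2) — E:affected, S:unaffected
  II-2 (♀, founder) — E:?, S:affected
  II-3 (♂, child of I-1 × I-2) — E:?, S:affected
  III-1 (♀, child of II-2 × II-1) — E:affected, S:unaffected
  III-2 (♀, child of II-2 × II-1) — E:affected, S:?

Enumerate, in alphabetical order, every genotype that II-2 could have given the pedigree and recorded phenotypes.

II-2 ∈ {Ee ss, ee ss}

E/I-1 aff ·: ee
E/I-2 ? ·: Ee|ee
E/II-1 aff I-1×I-2: ee
E/II-2 ? ·: Ee|ee
E/II-3 ? I-1×I-2: Ee|ee
E/III-1 aff II-2×II-1: ee
E/III-2 aff II-2×II-1: ee
⇒ E over [I-1,I-2,II-1,II-2,II-3,III-1,III-2]: 6 consistent
S/I-1 un ·: Ss
S/I-2 un ·: Ss
S/II-1 un I-1×I-2: SS|Ss
S/II-2 aff ·: ss
S/II-3 aff I-1×I-2: ss
S/III-1 un II-2×II-1: Ss
S/III-2 ? II-2×II-1: Ss|ss
⇒ S over [I-1,I-2,II-1,II-2,II-3,III-1,III-2]: 3 consistent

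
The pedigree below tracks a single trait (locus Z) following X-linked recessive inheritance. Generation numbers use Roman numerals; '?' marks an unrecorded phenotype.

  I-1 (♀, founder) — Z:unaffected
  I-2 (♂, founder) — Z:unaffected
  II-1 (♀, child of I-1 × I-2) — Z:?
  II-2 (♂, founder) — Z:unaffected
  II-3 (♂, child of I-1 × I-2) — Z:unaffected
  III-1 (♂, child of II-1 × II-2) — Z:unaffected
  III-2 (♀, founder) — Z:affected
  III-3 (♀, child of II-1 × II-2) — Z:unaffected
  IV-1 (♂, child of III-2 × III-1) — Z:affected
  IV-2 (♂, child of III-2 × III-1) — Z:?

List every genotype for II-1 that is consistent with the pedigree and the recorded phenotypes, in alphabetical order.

Z/I-1 un ·: X^ZX^Z|X^ZX^z
Z/I-2 un ·: X^ZY
Z/II-1 ? I-1×I-2: X^ZX^Z|X^ZX^z
Z/II-2 un ·: X^ZY
Z/II-3 un I-1×I-2: X^ZY
Z/III-1 un II-1×II-2: X^ZY
Z/III-2 aff ·: X^zX^z
Z/III-3 un II-1×II-2: X^ZX^Z|X^ZX^z
Z/IV-1 aff III-2×III-1: X^zY
Z/IV-2 ? III-2×III-1: X^zY
⇒ Z over [I-1,I-2,II-1,II-2,II-3,III-1,III-2,III-3,IV-1,IV-2]: 4 consistent

II-1 ∈ {X^ZX^Z, X^ZX^z}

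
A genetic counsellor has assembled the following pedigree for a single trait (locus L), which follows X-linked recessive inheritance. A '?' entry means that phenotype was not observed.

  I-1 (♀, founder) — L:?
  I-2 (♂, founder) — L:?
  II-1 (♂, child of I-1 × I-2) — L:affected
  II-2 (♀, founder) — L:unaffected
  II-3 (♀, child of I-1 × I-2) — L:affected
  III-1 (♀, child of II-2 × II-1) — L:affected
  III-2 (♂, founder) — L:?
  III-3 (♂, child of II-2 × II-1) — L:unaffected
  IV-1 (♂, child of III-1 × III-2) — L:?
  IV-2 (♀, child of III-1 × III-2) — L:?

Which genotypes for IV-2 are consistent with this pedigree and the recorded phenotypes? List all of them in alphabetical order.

IV-2 ∈ {X^LX^l, X^lX^l}

L/I-1 ? ·: X^LX^l|X^lX^l
L/I-2 ? ·: X^lY
L/II-1 aff I-1×I-2: X^lY
L/II-2 un ·: X^LX^l
L/II-3 aff I-1×I-2: X^lX^l
L/III-1 aff II-2×II-1: X^lX^l
L/III-2 ? ·: X^LY|X^lY
L/III-3 un II-2×II-1: X^LY
L/IV-1 ? III-1×III-2: X^lY
L/IV-2 ? III-1×III-2: X^LX^l|X^lX^l
⇒ L over [I-1,I-2,II-1,II-2,II-3,III-1,III-2,III-3,IV-1,IV-2]: 4 consistent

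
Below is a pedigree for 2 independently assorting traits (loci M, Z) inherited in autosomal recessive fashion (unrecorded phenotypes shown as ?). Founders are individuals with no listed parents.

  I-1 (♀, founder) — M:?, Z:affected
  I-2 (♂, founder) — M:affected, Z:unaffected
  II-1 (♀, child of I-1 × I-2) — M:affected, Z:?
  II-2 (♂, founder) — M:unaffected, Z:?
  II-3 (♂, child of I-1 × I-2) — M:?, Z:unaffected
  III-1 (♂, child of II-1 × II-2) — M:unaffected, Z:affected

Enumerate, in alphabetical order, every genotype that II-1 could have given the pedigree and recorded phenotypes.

II-1 ∈ {mm Zz, mm zz}

M/I-1 ? ·: Mm|mm
M/I-2 aff ·: mm
M/II-1 aff I-1×I-2: mm
M/II-2 un ·: MM|Mm
M/II-3 ? I-1×I-2: Mm|mm
M/III-1 un II-1×II-2: Mm
⇒ M over [I-1,I-2,II-1,II-2,II-3,III-1]: 6 consistent
Z/I-1 aff ·: zz
Z/I-2 un ·: ZZ|Zz
Z/II-1 ? I-1×I-2: Zz|zz
Z/II-2 ? ·: Zz|zz
Z/II-3 un I-1×I-2: Zz
Z/III-1 aff II-1×II-2: zz
⇒ Z over [I-1,I-2,II-1,II-2,II-3,III-1]: 6 consistent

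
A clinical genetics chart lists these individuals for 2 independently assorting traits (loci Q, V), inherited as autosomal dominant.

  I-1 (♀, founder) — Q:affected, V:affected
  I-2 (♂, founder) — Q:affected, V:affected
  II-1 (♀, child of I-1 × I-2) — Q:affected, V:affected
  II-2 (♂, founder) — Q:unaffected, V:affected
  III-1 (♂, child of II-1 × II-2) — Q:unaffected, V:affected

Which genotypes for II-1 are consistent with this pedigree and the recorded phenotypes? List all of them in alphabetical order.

Q/I-1 aff ·: Qq|QQ
Q/I-2 aff ·: Qq|QQ
Q/II-1 aff I-1×I-2: Qq
Q/II-2 un ·: qq
Q/III-1 un II-1×II-2: qq
⇒ Q over [I-1,I-2,II-1,II-2,III-1]: 3 consistent
V/I-1 aff ·: Vv|VV
V/I-2 aff ·: Vv|VV
V/II-1 aff I-1×I-2: Vv|VV
V/II-2 aff ·: Vv|VV
V/III-1 aff II-1×II-2: Vv|VV
⇒ V over [I-1,I-2,II-1,II-2,III-1]: 24 consistent

II-1 ∈ {Qq VV, Qq Vv}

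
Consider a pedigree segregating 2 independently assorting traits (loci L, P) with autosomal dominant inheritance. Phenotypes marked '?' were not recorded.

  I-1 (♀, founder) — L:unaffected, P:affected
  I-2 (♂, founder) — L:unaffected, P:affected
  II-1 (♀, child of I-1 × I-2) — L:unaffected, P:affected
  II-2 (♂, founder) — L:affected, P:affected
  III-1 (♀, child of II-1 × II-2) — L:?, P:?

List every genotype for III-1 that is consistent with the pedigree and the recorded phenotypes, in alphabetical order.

III-1 ∈ {Ll PP, Ll Pp, Ll pp, ll PP, ll Pp, ll pp}

L/I-1 un ·: ll
L/I-2 un ·: ll
L/II-1 un I-1×I-2: ll
L/II-2 aff ·: Ll|LL
L/III-1 ? II-1×II-2: ll|Ll
⇒ L over [I-1,I-2,II-1,II-2,III-1]: 3 consistent
P/I-1 aff ·: Pp|PP
P/I-2 aff ·: Pp|PP
P/II-1 aff I-1×I-2: Pp|PP
P/II-2 aff ·: Pp|PP
P/III-1 ? II-1×II-2: pp|Pp|PP
⇒ P over [I-1,I-2,II-1,II-2,III-1]: 27 consistent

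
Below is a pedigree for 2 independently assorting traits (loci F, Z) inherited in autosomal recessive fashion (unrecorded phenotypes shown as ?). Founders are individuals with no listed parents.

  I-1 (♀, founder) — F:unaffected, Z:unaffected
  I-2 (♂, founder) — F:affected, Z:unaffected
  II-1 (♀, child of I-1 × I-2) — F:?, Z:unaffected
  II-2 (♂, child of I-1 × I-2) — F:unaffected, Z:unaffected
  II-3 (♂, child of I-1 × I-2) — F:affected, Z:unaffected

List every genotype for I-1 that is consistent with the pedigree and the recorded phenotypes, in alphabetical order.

I-1 ∈ {Ff ZZ, Ff Zz}

F/I-1 un ·: Ff
F/I-2 aff ·: ff
F/II-1 ? I-1×I-2: Ff|ff
F/II-2 un I-1×I-2: Ff
F/II-3 aff I-1×I-2: ff
⇒ F over [I-1,I-2,II-1,II-2,II-3]: 2 consistent
Z/I-1 un ·: ZZ|Zz
Z/I-2 un ·: ZZ|Zz
Z/II-1 un I-1×I-2: ZZ|Zz
Z/II-2 un I-1×I-2: ZZ|Zz
Z/II-3 un I-1×I-2: ZZ|Zz
⇒ Z over [I-1,I-2,II-1,II-2,II-3]: 25 consistent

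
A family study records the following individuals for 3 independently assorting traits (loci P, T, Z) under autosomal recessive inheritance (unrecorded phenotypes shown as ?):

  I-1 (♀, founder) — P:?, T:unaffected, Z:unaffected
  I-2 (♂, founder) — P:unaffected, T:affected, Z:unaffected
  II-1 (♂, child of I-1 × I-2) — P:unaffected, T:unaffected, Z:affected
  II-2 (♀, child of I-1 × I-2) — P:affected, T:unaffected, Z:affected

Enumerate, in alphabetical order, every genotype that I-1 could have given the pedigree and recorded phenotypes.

I-1 ∈ {Pp TT Zz, Pp Tt Zz, pp TT Zz, pp Tt Zz}

P/I-1 ? ·: Pp|pp
P/I-2 un ·: Pp
P/II-1 un I-1×I-2: PP|Pp
P/II-2 aff I-1×I-2: pp
⇒ P over [I-1,I-2,II-1,II-2]: 3 consistent
T/I-1 un ·: TT|Tt
T/I-2 aff ·: tt
T/II-1 un I-1×I-2: Tt
T/II-2 un I-1×I-2: Tt
⇒ T over [I-1,I-2,II-1,II-2]: 2 consistent
Z/I-1 un ·: Zz
Z/I-2 un ·: Zz
Z/II-1 aff I-1×I-2: zz
Z/II-2 aff I-1×I-2: zz
⇒ Z over [I-1,I-2,II-1,II-2]: 1 consistent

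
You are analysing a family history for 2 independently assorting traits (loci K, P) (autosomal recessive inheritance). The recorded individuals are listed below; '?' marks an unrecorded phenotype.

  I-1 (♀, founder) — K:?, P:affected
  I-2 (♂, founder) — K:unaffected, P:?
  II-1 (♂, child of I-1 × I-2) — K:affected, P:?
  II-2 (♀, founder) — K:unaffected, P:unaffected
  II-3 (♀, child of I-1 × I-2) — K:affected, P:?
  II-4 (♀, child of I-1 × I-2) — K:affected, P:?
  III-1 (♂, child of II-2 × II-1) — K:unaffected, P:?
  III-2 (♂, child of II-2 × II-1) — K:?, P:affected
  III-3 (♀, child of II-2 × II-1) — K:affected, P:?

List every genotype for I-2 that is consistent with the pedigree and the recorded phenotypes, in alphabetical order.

I-2 ∈ {Kk PP, Kk Pp, Kk pp}

K/I-1 ? ·: Kk|kk
K/I-2 un ·: Kk
K/II-1 aff I-1×I-2: kk
K/II-2 un ·: Kk
K/II-3 aff I-1×I-2: kk
K/II-4 aff I-1×I-2: kk
K/III-1 un II-2×II-1: Kk
K/III-2 ? II-2×II-1: Kk|kk
K/III-3 aff II-2×II-1: kk
⇒ K over [I-1,I-2,II-1,II-2,II-3,II-4,III-1,III-2,III-3]: 4 consistent
P/I-1 aff ·: pp
P/I-2 ? ·: PP|Pp|pp
P/II-1 ? I-1×I-2: Pp|pp
P/II-2 un ·: Pp
P/II-3 ? I-1×I-2: Pp|pp
P/II-4 ? I-1×I-2: Pp|pp
P/III-1 ? II-2×II-1: PP|Pp|pp
P/III-2 aff II-2×II-1: pp
P/III-3 ? II-2×II-1: PP|Pp|pp
⇒ P over [I-1,I-2,II-1,II-2,II-3,II-4,III-1,III-2,III-3]: 65 consistent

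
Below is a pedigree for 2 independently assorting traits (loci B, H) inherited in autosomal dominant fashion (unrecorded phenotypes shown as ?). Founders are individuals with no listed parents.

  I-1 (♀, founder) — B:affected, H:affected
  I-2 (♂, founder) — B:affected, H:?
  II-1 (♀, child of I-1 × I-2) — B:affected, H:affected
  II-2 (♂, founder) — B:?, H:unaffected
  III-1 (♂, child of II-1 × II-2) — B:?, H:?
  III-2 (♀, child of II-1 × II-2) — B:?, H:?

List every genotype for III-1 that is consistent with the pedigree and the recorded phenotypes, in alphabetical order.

B/I-1 aff ·: Bb|BB
B/I-2 aff ·: Bb|BB
B/II-1 aff I-1×I-2: Bb|BB
B/II-2 ? ·: bb|Bb|BB
B/III-1 ? II-1×II-2: bb|Bb|BB
B/III-2 ? II-1×II-2: bb|Bb|BB
⇒ B over [I-1,I-2,II-1,II-2,III-1,III-2]: 75 consistent
H/I-1 aff ·: Hh|HH
H/I-2 ? ·: hh|Hh|HH
H/II-1 aff I-1×I-2: Hh|HH
H/II-2 un ·: hh
H/III-1 ? II-1×II-2: hh|Hh
H/III-2 ? II-1×II-2: hh|Hh
⇒ H over [I-1,I-2,II-1,II-2,III-1,III-2]: 24 consistent

III-1 ∈ {BB Hh, BB hh, Bb Hh, Bb hh, bb Hh, bb hh}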